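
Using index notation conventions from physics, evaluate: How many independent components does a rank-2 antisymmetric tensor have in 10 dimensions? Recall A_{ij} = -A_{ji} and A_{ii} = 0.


An antisymmetric rank-2 tensor satisfies A_{ij} = -A_{ji}, so diagonal entries are zero.
The independent components are the upper-triangular entries: C(n, 2) = n(n-1)/2.
n = 10
C(10, 2) = 10 * 9 / 2 = 90 / 2 = 45

45


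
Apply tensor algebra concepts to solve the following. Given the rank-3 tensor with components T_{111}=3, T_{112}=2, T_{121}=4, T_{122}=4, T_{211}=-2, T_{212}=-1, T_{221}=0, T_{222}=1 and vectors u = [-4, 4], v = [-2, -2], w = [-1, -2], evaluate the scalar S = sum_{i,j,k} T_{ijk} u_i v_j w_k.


S = sum over i,j,k of T_{ijk} u_i v_j w_k. Expanding all 8 terms:
T_{111}*u_1*v_1*w_1 = 3*-4*-2*-1 = -24  (running total: -24)
T_{112}*u_1*v_1*w_2 = 2*-4*-2*-2 = -32  (running total: -56)
T_{121}*u_1*v_2*w_1 = 4*-4*-2*-1 = -32  (running total: -88)
T_{122}*u_1*v_2*w_2 = 4*-4*-2*-2 = -64  (running total: -152)
T_{211}*u_2*v_1*w_1 = -2*4*-2*-1 = -16  (running total: -168)
T_{212}*u_2*v_1*w_2 = -1*4*-2*-2 = -16  (running total: -184)
T_{221}*u_2*v_2*w_1 = 0*4*-2*-1 = 0  (running total: -184)
T_{222}*u_2*v_2*w_2 = 1*4*-2*-2 = 16  (running total: -168)
S = -168

-168


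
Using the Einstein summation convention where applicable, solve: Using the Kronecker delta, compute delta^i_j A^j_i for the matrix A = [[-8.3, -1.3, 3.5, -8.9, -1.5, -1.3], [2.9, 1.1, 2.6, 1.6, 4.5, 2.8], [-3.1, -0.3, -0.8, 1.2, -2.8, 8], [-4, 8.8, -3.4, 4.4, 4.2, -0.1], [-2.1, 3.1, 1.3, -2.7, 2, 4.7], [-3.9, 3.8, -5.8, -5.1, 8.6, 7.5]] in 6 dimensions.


The contraction (trace) of a rank-2 tensor is the sum of its diagonal elements.
Diagonal entries: A[1,1] = -8.3, A[2,2] = 1.1, A[3,3] = -0.8, A[4,4] = 4.4, A[5,5] = 2, A[6,6] = 7.5
Tr(A) = -8.3 + 1.1 + -0.8 + 4.4 + 2 + 7.5 = 5.9

5.9


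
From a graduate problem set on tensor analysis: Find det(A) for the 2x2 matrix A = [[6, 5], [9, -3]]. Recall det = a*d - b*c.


For a 2x2 matrix [[a, b], [c, d]], det = a*d - b*c.
a = 6, b = 5, c = 9, d = -3
a*d = 6 * -3 = -18
b*c = 5 * 9 = 45
det = -18 - 45 = -63

-63


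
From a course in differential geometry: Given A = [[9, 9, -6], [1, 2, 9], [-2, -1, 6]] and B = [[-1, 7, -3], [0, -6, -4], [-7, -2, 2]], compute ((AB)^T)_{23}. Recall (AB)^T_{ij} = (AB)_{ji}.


(AB)^T_{ij} = (AB)_{ji} = sum_k A_{jk} B_{ki}.
For i=2, j=3 we need (AB)_{32}:
A_{31} * B_{12} = -2 * 7 = -14
A_{32} * B_{22} = -1 * -6 = 6
A_{33} * B_{32} = 6 * -2 = -12
Sum = -14 + 6 + -12 = -20

-20


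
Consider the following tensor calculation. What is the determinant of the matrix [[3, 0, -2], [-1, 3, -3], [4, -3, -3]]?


Expanding along the first row, det(A) = a11*M_11 - a12*M_12 + a13*M_13, where M_1j is the (1,j) minor.
Minor M_11 = 3*-3 - -3*-3 = -18
Minor M_12 = -1*-3 - -3*4 = 15
Minor M_13 = -1*-3 - 3*4 = -9
det = 3*(-18) - 0*(15) + -2*(-9)
    = -54 - 0 + 18
    = -36

-36


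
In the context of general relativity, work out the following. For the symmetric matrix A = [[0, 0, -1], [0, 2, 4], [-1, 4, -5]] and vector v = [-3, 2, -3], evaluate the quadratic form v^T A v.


First compute Av:
(Av)_1 = 0*-3 + 0*2 + -1*-3 = 3
(Av)_2 = 0*-3 + 2*2 + 4*-3 = -8
(Av)_3 = -1*-3 + 4*2 + -5*-3 = 26
Av = [3, -8, 26]
Then v^T (Av) = -3*3 + 2*-8 + -3*26
= -9 + -16 + -78 = -103

-103


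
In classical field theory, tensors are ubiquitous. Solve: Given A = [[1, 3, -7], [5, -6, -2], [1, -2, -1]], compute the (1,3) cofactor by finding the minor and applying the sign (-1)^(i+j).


To find cofactor C_{13}, delete row 1 and column 3.
The resulting 2x2 submatrix is: [[5, -6], [1, -2]]
Minor M_{13} = 5*-2 - -6*1
  = -10 - -6 = -4
Sign = (-1)^(1+3) = (-1)^4 = 1
Cofactor C_{13} = 1 * -4 = -4

-4


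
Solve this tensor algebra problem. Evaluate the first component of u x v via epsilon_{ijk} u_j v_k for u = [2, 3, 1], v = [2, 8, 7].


(u x v)_1 = sum_{j,k} epsilon_{1jk} u_j v_k. Only permutations of (1,2,3) contribute; the two non-zero terms are:
eps_{123} u_2 v_3 = 1 * 3 * 7 = 21
eps_{132} u_3 v_2 = -1 * 1 * 8 = -8
(u x v)_1 = 13

13


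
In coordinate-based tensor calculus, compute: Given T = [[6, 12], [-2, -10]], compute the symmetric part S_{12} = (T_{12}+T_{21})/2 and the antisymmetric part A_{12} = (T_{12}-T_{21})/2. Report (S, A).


T_{12} = 12
T_{21} = -2
S_{12} = (12 + -2)/2 = 10/2 = 5
A_{12} = (12 - -2)/2 = 14/2 = 7
Check: S + A = 5 + 7 = 12 = T_{12}.

(5, 7)


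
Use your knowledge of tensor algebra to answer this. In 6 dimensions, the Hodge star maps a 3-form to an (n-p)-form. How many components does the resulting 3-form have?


The Hodge dual of a p-form on an n-dimensional manifold is an (n-p)-form.
n = 6, p = 3, so dual degree = 6 - 3 = 3
The number of components is C(n, n-p) = C(6, 3) = 20

20


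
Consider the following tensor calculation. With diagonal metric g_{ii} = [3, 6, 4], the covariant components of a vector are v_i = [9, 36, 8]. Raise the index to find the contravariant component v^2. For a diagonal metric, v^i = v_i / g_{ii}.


To raise an index with a diagonal metric: v^i = v_i / g_{ii}.
For index 2: v_2 = 36, g_{22} = 6
v^2 = 36 / 6 = 6

6


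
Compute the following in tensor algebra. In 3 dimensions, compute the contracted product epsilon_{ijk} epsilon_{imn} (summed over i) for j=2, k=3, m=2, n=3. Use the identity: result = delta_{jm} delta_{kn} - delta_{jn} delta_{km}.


Using the identity: epsilon_{ijk} epsilon_{imn} = delta_{jm} delta_{kn} - delta_{jn} delta_{km}.
delta_{22} = 1
delta_{33} = 1
delta_{23} = 0
delta_{32} = 0
Result = 1 * 1 - 0 * 0 = 1 - 0 = 1

1


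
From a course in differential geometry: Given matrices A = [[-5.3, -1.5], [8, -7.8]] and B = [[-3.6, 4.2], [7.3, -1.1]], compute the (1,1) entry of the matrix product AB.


(AB)_{ij} = sum_k A_{ik} B_{kj}.
For i=1, j=1:
A_{11} * B_{11} = -5.3 * -3.6 = 19.08
A_{12} * B_{21} = -1.5 * 7.3 = -10.95
Sum = 19.08 + -10.95 = 8.13

8.13


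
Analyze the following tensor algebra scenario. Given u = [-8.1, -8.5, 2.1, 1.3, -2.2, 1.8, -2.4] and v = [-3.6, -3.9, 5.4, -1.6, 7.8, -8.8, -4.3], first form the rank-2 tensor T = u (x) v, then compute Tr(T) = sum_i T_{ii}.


The outer product gives T_{ij} = u_i v_j.
The trace (contraction) is Tr(T) = sum_i T_{ii} = sum_i u_i v_i.
Diagonal entries:
T_{11} = u_1 * v_1 = -8.1 * -3.6 = 29.16
T_{22} = u_2 * v_2 = -8.5 * -3.9 = 33.15
T_{33} = u_3 * v_3 = 2.1 * 5.4 = 11.34
T_{44} = u_4 * v_4 = 1.3 * -1.6 = -2.08
T_{55} = u_5 * v_5 = -2.2 * 7.8 = -17.16
T_{66} = u_6 * v_6 = 1.8 * -8.8 = -15.84
T_{77} = u_7 * v_7 = -2.4 * -4.3 = 10.32
Tr(T) = 29.16 + 33.15 + 11.34 + -2.08 + -17.16 + -15.84 + 10.32 = 48.89

48.89


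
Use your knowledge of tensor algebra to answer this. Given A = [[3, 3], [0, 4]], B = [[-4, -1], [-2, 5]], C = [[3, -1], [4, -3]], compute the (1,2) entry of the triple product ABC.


(ABC)_{12} = sum_m (AB)_{1m} C_{m2}. First compute row 1 of AB.
(AB)_{11} = 3*-4 + 3*-2 = -18
(AB)_{12} = 3*-1 + 3*5 = 12
Now contract with column 2 of C:
(AB)_{11} * C_{12} = -18 * -1 = 18
(AB)_{12} * C_{22} = 12 * -3 = -36
(ABC)_{12} = 18 + -36 = -18

-18


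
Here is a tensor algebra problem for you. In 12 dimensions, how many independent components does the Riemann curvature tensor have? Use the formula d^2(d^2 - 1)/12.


The Riemann tensor in d dimensions has d^2(d^2 - 1)/12 independent components.
d = 12, so d^2 = 144
d^2 - 1 = 143
d^2(d^2 - 1) = 144 * 143 = 20592
Divide by 12: 20592 / 12 = 1716

1716


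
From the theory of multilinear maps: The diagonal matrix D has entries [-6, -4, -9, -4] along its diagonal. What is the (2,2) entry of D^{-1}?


For a diagonal matrix, the inverse has entries (D^{-1})_{ii} = 1/d_{ii}.
The diagonal entries are: d_{11} = -6, d_{22} = -4, d_{33} = -9, d_{44} = -4
We need (D^{-1})_{22} = 1/d_{22} = 1/-4 = -1/4

-1/4


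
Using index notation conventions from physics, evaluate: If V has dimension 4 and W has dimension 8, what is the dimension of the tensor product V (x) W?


The dimension of a tensor product is the product of dimensions.
dim(V) = 4, dim(W) = 8
dim(V (x) W) = 4 * 8 = 32

32


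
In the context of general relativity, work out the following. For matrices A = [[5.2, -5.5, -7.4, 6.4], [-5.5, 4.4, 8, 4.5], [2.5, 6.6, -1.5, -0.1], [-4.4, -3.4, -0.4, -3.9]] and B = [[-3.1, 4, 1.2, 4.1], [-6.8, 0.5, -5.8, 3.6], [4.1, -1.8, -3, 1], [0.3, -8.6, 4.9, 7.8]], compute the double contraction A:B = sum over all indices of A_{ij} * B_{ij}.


A:B = sum over all i,j of A_{ij} * B_{ij}.
Row 1: 5.2*-3.1=-16.12, -5.5*4=-22, -7.4*1.2=-8.88, 6.4*4.1=26.24 => row sum = -20.76
Row 2: -5.5*-6.8=37.4, 4.4*0.5=2.2, 8*-5.8=-46.4, 4.5*3.6=16.2 => row sum = 9.4
Row 3: 2.5*4.1=10.25, 6.6*-1.8=-11.88, -1.5*-3=4.5, -0.1*1=-0.1 => row sum = 2.77
Row 4: -4.4*0.3=-1.32, -3.4*-8.6=29.24, -0.4*4.9=-1.96, -3.9*7.8=-30.42 => row sum = -4.46
Total = -20.76 + 9.4 + 2.77 + -4.46 = -13.05

-13.05


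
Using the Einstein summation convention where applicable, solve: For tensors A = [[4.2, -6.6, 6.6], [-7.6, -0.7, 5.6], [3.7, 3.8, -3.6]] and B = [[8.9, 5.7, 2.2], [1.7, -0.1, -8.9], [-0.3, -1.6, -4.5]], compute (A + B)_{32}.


Tensor addition is component-wise: (A + B)_{ij} = A_{ij} + B_{ij}.
A_{32} = 3.8
B_{32} = -1.6
(A + B)_{32} = 3.8 + -1.6 = 2.2

2.2


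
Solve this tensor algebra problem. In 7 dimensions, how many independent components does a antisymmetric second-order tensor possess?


A antisymmetric rank-2 tensor in d dimensions has d(d-1)/2 independent components.
d = 7
d(d-1)/2 = 7 * 6 / 2 = 42 / 2 = 21

21


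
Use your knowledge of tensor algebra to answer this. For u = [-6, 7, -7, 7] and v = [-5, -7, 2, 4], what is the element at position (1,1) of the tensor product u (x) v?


The outer product entry T_{ij} = u_i * v_j.
We need i=1, j=1.
u_1 = -6, v_1 = -5
T_{1,1} = -6 * -5 = 30

30


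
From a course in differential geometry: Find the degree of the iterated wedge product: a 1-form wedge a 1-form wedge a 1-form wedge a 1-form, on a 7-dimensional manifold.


The degree of a wedge product is the sum of the degrees of the individual forms.
Degrees: 1, 1, 1, 1
Total degree = 1 + 1 + 1 + 1 = 4

4


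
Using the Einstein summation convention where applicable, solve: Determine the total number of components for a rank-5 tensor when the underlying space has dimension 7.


The number of components of a rank-r tensor in d dimensions is d^r.
Here d = 7 and r = 5.
7^5 = 16807

16807


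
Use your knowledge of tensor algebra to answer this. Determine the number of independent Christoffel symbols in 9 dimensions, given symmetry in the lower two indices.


Christoffel symbols Gamma^k_{ij} are symmetric in i,j, so there are d * d(d+1)/2 independent symbols.
d = 9
d(d+1)/2 = 9 * 10 / 2 = 45
Total = 9 * 45 = 405

405


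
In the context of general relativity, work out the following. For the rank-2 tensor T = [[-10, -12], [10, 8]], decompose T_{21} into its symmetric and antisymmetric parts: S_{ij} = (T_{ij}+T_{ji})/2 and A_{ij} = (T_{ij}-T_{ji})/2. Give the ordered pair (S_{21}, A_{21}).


T_{21} = 10
T_{12} = -12
S_{21} = (10 + -12)/2 = -2/2 = -1
A_{21} = (10 - -12)/2 = 22/2 = 11
Check: S + A = -1 + 11 = 10 = T_{21}.

(-1, 11)


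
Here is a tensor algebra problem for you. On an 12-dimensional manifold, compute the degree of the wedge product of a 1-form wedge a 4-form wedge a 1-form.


The degree of a wedge product is the sum of the degrees of the individual forms.
Degrees: 1, 4, 1
Total degree = 1 + 4 + 1 = 6

6


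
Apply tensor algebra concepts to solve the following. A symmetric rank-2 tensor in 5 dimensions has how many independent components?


A symmetric rank-2 tensor in d dimensions has d(d+1)/2 independent components.
d = 5
d(d+1)/2 = 5 * 6 / 2 = 30 / 2 = 15

15


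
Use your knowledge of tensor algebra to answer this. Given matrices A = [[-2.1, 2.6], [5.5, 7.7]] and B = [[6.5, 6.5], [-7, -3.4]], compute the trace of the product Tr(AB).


Tr(AB) = sum_i (AB)_{ii} where (AB)_{ii} = sum_k A_{ik} B_{ki}.
(AB)_{11} = -2.1*6.5 + 2.6*-7 = -31.85
(AB)_{22} = 5.5*6.5 + 7.7*-3.4 = 9.57
Tr(AB) = -31.85 + 9.57 = -22.28

-22.28


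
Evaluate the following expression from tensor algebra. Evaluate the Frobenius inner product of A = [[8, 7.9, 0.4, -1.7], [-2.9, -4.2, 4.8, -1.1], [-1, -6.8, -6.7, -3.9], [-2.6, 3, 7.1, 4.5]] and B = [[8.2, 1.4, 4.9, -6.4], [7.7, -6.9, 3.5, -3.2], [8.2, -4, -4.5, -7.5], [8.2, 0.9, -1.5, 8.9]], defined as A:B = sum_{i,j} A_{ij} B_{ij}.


A:B = sum over all i,j of A_{ij} * B_{ij}.
Row 1: 8*8.2=65.6, 7.9*1.4=11.06, 0.4*4.9=1.96, -1.7*-6.4=10.88 => row sum = 89.5
Row 2: -2.9*7.7=-22.33, -4.2*-6.9=28.98, 4.8*3.5=16.8, -1.1*-3.2=3.52 => row sum = 26.97
Row 3: -1*8.2=-8.2, -6.8*-4=27.2, -6.7*-4.5=30.15, -3.9*-7.5=29.25 => row sum = 78.4
Row 4: -2.6*8.2=-21.32, 3*0.9=2.7, 7.1*-1.5=-10.65, 4.5*8.9=40.05 => row sum = 10.78
Total = 89.5 + 26.97 + 78.4 + 10.78 = 205.65

205.65


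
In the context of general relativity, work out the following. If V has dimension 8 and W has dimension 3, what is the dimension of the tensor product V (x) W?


The dimension of a tensor product is the product of dimensions.
dim(V) = 8, dim(W) = 3
dim(V (x) W) = 8 * 3 = 24

24


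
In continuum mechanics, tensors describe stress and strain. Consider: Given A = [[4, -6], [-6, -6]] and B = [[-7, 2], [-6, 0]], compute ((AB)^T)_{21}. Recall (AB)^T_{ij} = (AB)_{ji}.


(AB)^T_{ij} = (AB)_{ji} = sum_k A_{jk} B_{ki}.
For i=2, j=1 we need (AB)_{12}:
A_{11} * B_{12} = 4 * 2 = 8
A_{12} * B_{22} = -6 * 0 = 0
Sum = 8 + 0 = 8

8


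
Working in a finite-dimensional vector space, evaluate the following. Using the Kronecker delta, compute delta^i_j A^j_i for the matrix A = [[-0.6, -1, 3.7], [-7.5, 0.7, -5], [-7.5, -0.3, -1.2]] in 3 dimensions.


The contraction (trace) of a rank-2 tensor is the sum of its diagonal elements.
Diagonal entries: A[1,1] = -0.6, A[2,2] = 0.7, A[3,3] = -1.2
Tr(A) = -0.6 + 0.7 + -1.2 = -1.1

-1.1


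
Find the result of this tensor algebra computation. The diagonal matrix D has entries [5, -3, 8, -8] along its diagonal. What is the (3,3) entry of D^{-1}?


For a diagonal matrix, the inverse has entries (D^{-1})_{ii} = 1/d_{ii}.
The diagonal entries are: d_{11} = 5, d_{22} = -3, d_{33} = 8, d_{44} = -8
We need (D^{-1})_{33} = 1/d_{33} = 1/8 = 1/8

1/8


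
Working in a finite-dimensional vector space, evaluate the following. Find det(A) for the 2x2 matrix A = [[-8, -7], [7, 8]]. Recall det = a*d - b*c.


For a 2x2 matrix [[a, b], [c, d]], det = a*d - b*c.
a = -8, b = -7, c = 7, d = 8
a*d = -8 * 8 = -64
b*c = -7 * 7 = -49
det = -64 - -49 = -15

-15


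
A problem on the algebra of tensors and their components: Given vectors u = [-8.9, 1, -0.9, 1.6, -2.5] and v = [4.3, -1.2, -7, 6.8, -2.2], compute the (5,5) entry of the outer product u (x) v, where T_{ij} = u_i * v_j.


The outer product entry T_{ij} = u_i * v_j.
We need i=5, j=5.
u_5 = -2.5, v_5 = -2.2
T_{5,5} = -2.5 * -2.2 = 5.5

5.5


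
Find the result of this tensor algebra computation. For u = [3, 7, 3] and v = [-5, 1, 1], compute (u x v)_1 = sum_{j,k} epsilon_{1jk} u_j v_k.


(u x v)_1 = sum_{j,k} epsilon_{1jk} u_j v_k. Only permutations of (1,2,3) contribute; the two non-zero terms are:
eps_{123} u_2 v_3 = 1 * 7 * 1 = 7
eps_{132} u_3 v_2 = -1 * 3 * 1 = -3
(u x v)_1 = 4

4


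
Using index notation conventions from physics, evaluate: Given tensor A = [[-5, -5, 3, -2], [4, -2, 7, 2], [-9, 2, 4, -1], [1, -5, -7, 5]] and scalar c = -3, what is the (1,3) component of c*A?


Scalar multiplication: (cA)_{ij} = c * A_{ij}.
c = -3
A_{13} = 3
(cA)_{13} = -3 * 3 = -9

-9


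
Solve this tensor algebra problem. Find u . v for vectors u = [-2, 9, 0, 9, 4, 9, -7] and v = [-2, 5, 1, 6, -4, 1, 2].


The inner product u . v = sum of u_i * v_i.
Term-by-term: -2 * -2, 9 * 5, 0 * 1, 9 * 6, 4 * -4, 9 * 1, -7 * 2
Products: 4, 45, 0, 54, -16, 9, -14
Sum = 4 + 45 + 0 + 54 + -16 + 9 + -14 = 82

82


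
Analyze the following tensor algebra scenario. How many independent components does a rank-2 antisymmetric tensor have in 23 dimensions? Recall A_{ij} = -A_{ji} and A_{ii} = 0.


An antisymmetric rank-2 tensor satisfies A_{ij} = -A_{ji}, so diagonal entries are zero.
The independent components are the upper-triangular entries: C(n, 2) = n(n-1)/2.
n = 23
C(23, 2) = 23 * 22 / 2 = 506 / 2 = 253

253


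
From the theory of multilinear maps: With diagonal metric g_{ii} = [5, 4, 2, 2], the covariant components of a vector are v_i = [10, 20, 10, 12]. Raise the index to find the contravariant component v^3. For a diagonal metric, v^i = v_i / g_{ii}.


To raise an index with a diagonal metric: v^i = v_i / g_{ii}.
For index 3: v_3 = 10, g_{33} = 2
v^3 = 10 / 2 = 5

5


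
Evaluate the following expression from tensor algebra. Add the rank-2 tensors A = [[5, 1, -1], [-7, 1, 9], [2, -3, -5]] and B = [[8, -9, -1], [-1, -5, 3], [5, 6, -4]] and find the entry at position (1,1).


Tensor addition is component-wise: (A + B)_{ij} = A_{ij} + B_{ij}.
A_{11} = 5
B_{11} = 8
(A + B)_{11} = 5 + 8 = 13

13


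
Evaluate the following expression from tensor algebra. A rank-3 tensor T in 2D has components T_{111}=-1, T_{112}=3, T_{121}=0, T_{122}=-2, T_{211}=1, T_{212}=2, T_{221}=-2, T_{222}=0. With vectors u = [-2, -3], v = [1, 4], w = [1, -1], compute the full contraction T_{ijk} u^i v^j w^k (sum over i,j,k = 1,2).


S = sum over i,j,k of T_{ijk} u_i v_j w_k. Expanding all 8 terms:
T_{111}*u_1*v_1*w_1 = -1*-2*1*1 = 2  (running total: 2)
T_{112}*u_1*v_1*w_2 = 3*-2*1*-1 = 6  (running total: 8)
T_{121}*u_1*v_2*w_1 = 0*-2*4*1 = 0  (running total: 8)
T_{122}*u_1*v_2*w_2 = -2*-2*4*-1 = -16  (running total: -8)
T_{211}*u_2*v_1*w_1 = 1*-3*1*1 = -3  (running total: -11)
T_{212}*u_2*v_1*w_2 = 2*-3*1*-1 = 6  (running total: -5)
T_{221}*u_2*v_2*w_1 = -2*-3*4*1 = 24  (running total: 19)
T_{222}*u_2*v_2*w_2 = 0*-3*4*-1 = 0  (running total: 19)
S = 19

19


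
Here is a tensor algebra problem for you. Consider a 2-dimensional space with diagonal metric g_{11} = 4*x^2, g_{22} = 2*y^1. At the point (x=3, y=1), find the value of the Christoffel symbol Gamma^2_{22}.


For a diagonal metric, Gamma^k_{ij} = (1/2) g^{kk} (dg_{ik}/dx_j + dg_{jk}/dx_i - dg_{ij}/dx_k).
The metric is diagonal, so g_{ab} = 0 for a != b.
At the given point: g_{11} = 36, g_{22} = 2
g^{22} = 1/2
dg_{22}/dx_2 = dg_{22}/dx_2 = 2
dg_{22}/dx_2 = dg_{22}/dx_2 = 2
dg_{22}/dx_2 = dg_{22}/dx_2 = 2
Numerator = 2 + 2 - 2 = 2
Gamma^2_{22} = 2 / (2 * 2) = 1/2

1/2


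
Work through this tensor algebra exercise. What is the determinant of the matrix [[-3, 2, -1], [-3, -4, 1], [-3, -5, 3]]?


Expanding along the first row, det(A) = a11*M_11 - a12*M_12 + a13*M_13, where M_1j is the (1,j) minor.
Minor M_11 = -4*3 - 1*-5 = -7
Minor M_12 = -3*3 - 1*-3 = -6
Minor M_13 = -3*-5 - -4*-3 = 3
det = -3*(-7) - 2*(-6) + -1*(3)
    = 21 - -12 + -3
    = 30

30


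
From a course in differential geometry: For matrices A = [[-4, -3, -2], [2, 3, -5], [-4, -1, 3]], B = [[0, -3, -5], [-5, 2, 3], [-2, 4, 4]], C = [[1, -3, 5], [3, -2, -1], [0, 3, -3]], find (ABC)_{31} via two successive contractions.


(ABC)_{31} = sum_m (AB)_{3m} C_{m1}. First compute row 3 of AB.
(AB)_{31} = -4*0 + -1*-5 + 3*-2 = -1
(AB)_{32} = -4*-3 + -1*2 + 3*4 = 22
(AB)_{33} = -4*-5 + -1*3 + 3*4 = 29
Now contract with column 1 of C:
(AB)_{31} * C_{11} = -1 * 1 = -1
(AB)_{32} * C_{21} = 22 * 3 = 66
(AB)_{33} * C_{31} = 29 * 0 = 0
(ABC)_{31} = -1 + 66 + 0 = 65

65


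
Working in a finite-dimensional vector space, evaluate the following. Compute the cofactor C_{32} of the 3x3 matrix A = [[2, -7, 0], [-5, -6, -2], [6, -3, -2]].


To find cofactor C_{32}, delete row 3 and column 2.
The resulting 2x2 submatrix is: [[2, 0], [-5, -2]]
Minor M_{32} = 2*-2 - 0*-5
  = -4 - 0 = -4
Sign = (-1)^(3+2) = (-1)^5 = -1
Cofactor C_{32} = -1 * -4 = 4

4


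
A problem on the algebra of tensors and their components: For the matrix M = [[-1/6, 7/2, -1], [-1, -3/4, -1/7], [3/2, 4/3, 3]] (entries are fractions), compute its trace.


The trace is the sum of diagonal entries.
Diagonal: M[1,1] = -1/6, M[2,2] = -3/4, M[3,3] = 3
Tr(M) = -1/6 + -3/4 + 3
Computing step by step:
After adding M[1,1]: -1/6
After adding M[2,2]: -11/12
After adding M[3,3]: 25/12
Tr(M) = 25/12

25/12


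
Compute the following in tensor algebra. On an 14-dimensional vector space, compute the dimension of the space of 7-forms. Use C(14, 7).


The dimension of the space of p-forms on an n-dimensional space is C(n, p).
n = 14, p = 7
C(14, 7) = 14! / (7! * 7!) = 3432

3432


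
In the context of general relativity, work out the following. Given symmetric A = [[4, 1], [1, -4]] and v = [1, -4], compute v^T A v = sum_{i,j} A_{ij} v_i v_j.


First compute Av:
(Av)_1 = 4*1 + 1*-4 = 0
(Av)_2 = 1*1 + -4*-4 = 17
Av = [0, 17]
Then v^T (Av) = 1*0 + -4*17
= 0 + -68 = -68

-68


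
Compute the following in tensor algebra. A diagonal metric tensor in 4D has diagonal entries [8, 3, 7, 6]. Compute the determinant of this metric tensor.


For a diagonal metric, the determinant is the product of diagonal entries.
Diagonal entries: 8, 3, 7, 6
det(g) = 8 * 3 * 7 * 6 = 1008

1008


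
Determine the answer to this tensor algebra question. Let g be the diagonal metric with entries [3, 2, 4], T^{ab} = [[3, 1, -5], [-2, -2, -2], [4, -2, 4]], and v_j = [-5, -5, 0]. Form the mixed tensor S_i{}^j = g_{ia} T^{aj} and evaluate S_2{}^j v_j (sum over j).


Step 1: lower the first index. For a diagonal metric, g_{ia} T^{aj} = g_{ii} T^{ij} (no sum on i).
g_{22} = 2
S_2{}^1 = 2 * T^{21} = 2 * -2 = -4
S_2{}^2 = 2 * T^{22} = 2 * -2 = -4
S_2{}^3 = 2 * T^{23} = 2 * -2 = -4
Step 2: contract S_2{}^j with v_j.
S_2{}^1 * v_1 = -4 * -5 = 20
S_2{}^2 * v_2 = -4 * -5 = 20
S_2{}^3 * v_3 = -4 * 0 = 0
Result = 20 + 20 + 0 = 40

40


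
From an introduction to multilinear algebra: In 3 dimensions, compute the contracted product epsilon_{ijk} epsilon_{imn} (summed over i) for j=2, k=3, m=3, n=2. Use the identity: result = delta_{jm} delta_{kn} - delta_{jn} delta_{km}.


Using the identity: epsilon_{ijk} epsilon_{imn} = delta_{jm} delta_{kn} - delta_{jn} delta_{km}.
delta_{23} = 0
delta_{32} = 0
delta_{22} = 1
delta_{33} = 1
Result = 0 * 0 - 1 * 1 = 0 - 1 = -1

-1


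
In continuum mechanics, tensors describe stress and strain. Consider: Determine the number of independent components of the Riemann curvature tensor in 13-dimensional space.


The Riemann tensor in d dimensions has d^2(d^2 - 1)/12 independent components.
d = 13, so d^2 = 169
d^2 - 1 = 168
d^2(d^2 - 1) = 169 * 168 = 28392
Divide by 12: 28392 / 12 = 2366

2366


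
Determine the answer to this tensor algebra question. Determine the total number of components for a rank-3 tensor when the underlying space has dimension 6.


The number of components of a rank-r tensor in d dimensions is d^r.
Here d = 6 and r = 3.
6^3 = 216

216


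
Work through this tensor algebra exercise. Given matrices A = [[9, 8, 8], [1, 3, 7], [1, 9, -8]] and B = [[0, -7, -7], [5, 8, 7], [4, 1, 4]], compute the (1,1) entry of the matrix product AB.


(AB)_{ij} = sum_k A_{ik} B_{kj}.
For i=1, j=1:
A_{11} * B_{11} = 9 * 0 = 0
A_{12} * B_{21} = 8 * 5 = 40
A_{13} * B_{31} = 8 * 4 = 32
Sum = 0 + 40 + 32 = 72

72


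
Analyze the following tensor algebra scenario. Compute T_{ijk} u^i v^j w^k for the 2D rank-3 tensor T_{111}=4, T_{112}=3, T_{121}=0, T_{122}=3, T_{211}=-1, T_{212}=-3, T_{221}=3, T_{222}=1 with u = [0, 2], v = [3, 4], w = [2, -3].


S = sum over i,j,k of T_{ijk} u_i v_j w_k. Expanding all 8 terms:
T_{111}*u_1*v_1*w_1 = 4*0*3*2 = 0  (running total: 0)
T_{112}*u_1*v_1*w_2 = 3*0*3*-3 = 0  (running total: 0)
T_{121}*u_1*v_2*w_1 = 0*0*4*2 = 0  (running total: 0)
T_{122}*u_1*v_2*w_2 = 3*0*4*-3 = 0  (running total: 0)
T_{211}*u_2*v_1*w_1 = -1*2*3*2 = -12  (running total: -12)
T_{212}*u_2*v_1*w_2 = -3*2*3*-3 = 54  (running total: 42)
T_{221}*u_2*v_2*w_1 = 3*2*4*2 = 48  (running total: 90)
T_{222}*u_2*v_2*w_2 = 1*2*4*-3 = -24  (running total: 66)
S = 66

66


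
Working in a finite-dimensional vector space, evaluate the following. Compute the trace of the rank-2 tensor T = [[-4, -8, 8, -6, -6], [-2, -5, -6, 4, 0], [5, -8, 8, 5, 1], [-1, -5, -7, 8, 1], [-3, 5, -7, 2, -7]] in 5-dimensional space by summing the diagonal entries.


The contraction (trace) of a rank-2 tensor is the sum of its diagonal elements.
Diagonal entries: A[1,1] = -4, A[2,2] = -5, A[3,3] = 8, A[4,4] = 8, A[5,5] = -7
Tr(A) = -4 + -5 + 8 + 8 + -7 = 0

0


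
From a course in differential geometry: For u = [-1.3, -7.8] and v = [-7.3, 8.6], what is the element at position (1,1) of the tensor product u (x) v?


The outer product entry T_{ij} = u_i * v_j.
We need i=1, j=1.
u_1 = -1.3, v_1 = -7.3
T_{1,1} = -1.3 * -7.3 = 9.49

9.49


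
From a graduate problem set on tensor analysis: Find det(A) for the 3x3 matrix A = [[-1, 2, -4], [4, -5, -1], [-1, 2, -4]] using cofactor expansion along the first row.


Expanding along the first row, det(A) = a11*M_11 - a12*M_12 + a13*M_13, where M_1j is the (1,j) minor.
Minor M_11 = -5*-4 - -1*2 = 22
Minor M_12 = 4*-4 - -1*-1 = -17
Minor M_13 = 4*2 - -5*-1 = 3
det = -1*(22) - 2*(-17) + -4*(3)
    = -22 - -34 + -12
    = 0

0


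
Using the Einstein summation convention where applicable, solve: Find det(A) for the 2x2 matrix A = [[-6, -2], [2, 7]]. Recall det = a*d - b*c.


For a 2x2 matrix [[a, b], [c, d]], det = a*d - b*c.
a = -6, b = -2, c = 2, d = 7
a*d = -6 * 7 = -42
b*c = -2 * 2 = -4
det = -42 - -4 = -38

-38


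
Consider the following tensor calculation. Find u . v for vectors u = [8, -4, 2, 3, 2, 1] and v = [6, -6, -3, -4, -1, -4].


The inner product u . v = sum of u_i * v_i.
Term-by-term: 8 * 6, -4 * -6, 2 * -3, 3 * -4, 2 * -1, 1 * -4
Products: 48, 24, -6, -12, -2, -4
Sum = 48 + 24 + -6 + -12 + -2 + -4 = 48

48


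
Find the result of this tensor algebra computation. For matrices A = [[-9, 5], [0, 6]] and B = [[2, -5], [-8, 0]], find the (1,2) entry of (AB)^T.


(AB)^T_{ij} = (AB)_{ji} = sum_k A_{jk} B_{ki}.
For i=1, j=2 we need (AB)_{21}:
A_{21} * B_{11} = 0 * 2 = 0
A_{22} * B_{21} = 6 * -8 = -48
Sum = 0 + -48 = -48

-48


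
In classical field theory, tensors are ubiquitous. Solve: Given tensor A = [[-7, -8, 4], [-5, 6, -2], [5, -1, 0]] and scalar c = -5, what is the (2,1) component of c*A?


Scalar multiplication: (cA)_{ij} = c * A_{ij}.
c = -5
A_{21} = -5
(cA)_{21} = -5 * -5 = 25

25


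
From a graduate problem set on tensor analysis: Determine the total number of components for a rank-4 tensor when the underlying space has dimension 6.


The number of components of a rank-r tensor in d dimensions is d^r.
Here d = 6 and r = 4.
6^4 = 1296

1296


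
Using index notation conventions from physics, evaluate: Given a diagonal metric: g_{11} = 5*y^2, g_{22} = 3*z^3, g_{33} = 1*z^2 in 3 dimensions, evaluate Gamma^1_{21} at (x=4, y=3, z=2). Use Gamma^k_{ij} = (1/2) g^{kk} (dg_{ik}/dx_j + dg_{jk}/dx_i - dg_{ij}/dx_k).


For a diagonal metric, Gamma^k_{ij} = (1/2) g^{kk} (dg_{ik}/dx_j + dg_{jk}/dx_i - dg_{ij}/dx_k).
The metric is diagonal, so g_{ab} = 0 for a != b.
At the given point: g_{11} = 45, g_{22} = 24, g_{33} = 4
g^{11} = 1/45
dg_{21}/dx_1 = 0 (off-diagonal)
dg_{11}/dx_2 = dg_{11}/dx_2 = 30
dg_{21}/dx_1 = 0 (off-diagonal)
Numerator = 0 + 30 - 0 = 30
Gamma^1_{21} = 30 / (2 * 45) = 1/3

1/3


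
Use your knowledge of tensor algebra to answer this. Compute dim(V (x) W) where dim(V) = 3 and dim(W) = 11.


The dimension of a tensor product is the product of dimensions.
dim(V) = 3, dim(W) = 11
dim(V (x) W) = 3 * 11 = 33

33


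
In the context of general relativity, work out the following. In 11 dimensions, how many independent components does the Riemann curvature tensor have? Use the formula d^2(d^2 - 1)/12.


The Riemann tensor in d dimensions has d^2(d^2 - 1)/12 independent components.
d = 11, so d^2 = 121
d^2 - 1 = 120
d^2(d^2 - 1) = 121 * 120 = 14520
Divide by 12: 14520 / 12 = 1210

1210


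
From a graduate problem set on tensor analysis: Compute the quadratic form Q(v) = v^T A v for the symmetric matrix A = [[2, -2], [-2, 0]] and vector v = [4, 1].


First compute Av:
(Av)_1 = 2*4 + -2*1 = 6
(Av)_2 = -2*4 + 0*1 = -8
Av = [6, -8]
Then v^T (Av) = 4*6 + 1*-8
= 24 + -8 = 16

16


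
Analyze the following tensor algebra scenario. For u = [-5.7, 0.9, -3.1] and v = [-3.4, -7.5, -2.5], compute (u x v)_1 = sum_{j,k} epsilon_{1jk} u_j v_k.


(u x v)_1 = sum_{j,k} epsilon_{1jk} u_j v_k. Only permutations of (1,2,3) contribute; the two non-zero terms are:
eps_{123} u_2 v_3 = 1 * 0.9 * -2.5 = -2.25
eps_{132} u_3 v_2 = -1 * -3.1 * -7.5 = -23.25
(u x v)_1 = -25.5

-25.5


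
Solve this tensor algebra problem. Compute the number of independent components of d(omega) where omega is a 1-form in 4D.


The exterior derivative of a p-form is a (p+1)-form.
Its number of independent components is C(n, p+1).
n = 4, p+1 = 2
C(4, 2) = 6

6


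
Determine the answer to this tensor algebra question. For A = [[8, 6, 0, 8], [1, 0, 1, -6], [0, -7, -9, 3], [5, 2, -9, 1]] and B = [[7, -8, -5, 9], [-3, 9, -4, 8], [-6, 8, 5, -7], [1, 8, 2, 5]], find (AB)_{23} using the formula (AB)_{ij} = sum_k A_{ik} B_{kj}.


(AB)_{ij} = sum_k A_{ik} B_{kj}.
For i=2, j=3:
A_{21} * B_{13} = 1 * -5 = -5
A_{22} * B_{23} = 0 * -4 = 0
A_{23} * B_{33} = 1 * 5 = 5
A_{24} * B_{43} = -6 * 2 = -12
Sum = -5 + 0 + 5 + -12 = -12

-12


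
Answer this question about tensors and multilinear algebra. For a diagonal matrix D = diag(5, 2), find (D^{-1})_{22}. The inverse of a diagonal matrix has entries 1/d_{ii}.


For a diagonal matrix, the inverse has entries (D^{-1})_{ii} = 1/d_{ii}.
The diagonal entries are: d_{11} = 5, d_{22} = 2
We need (D^{-1})_{22} = 1/d_{22} = 1/2 = 1/2

1/2


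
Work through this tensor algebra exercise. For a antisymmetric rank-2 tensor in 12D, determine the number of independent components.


A antisymmetric rank-2 tensor in d dimensions has d(d-1)/2 independent components.
d = 12
d(d-1)/2 = 12 * 11 / 2 = 132 / 2 = 66

66


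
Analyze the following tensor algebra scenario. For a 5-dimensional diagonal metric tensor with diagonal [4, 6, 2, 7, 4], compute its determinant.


For a diagonal metric, the determinant is the product of diagonal entries.
Diagonal entries: 4, 6, 2, 7, 4
det(g) = 4 * 6 * 2 * 7 * 4 = 1344

1344


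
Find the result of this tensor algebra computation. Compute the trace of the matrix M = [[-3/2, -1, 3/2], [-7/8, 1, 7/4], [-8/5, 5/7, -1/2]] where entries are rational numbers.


The trace is the sum of diagonal entries.
Diagonal: M[1,1] = -3/2, M[2,2] = 1, M[3,3] = -1/2
Tr(M) = -3/2 + 1 + -1/2
Computing step by step:
After adding M[1,1]: -3/2
After adding M[2,2]: -1/2
After adding M[3,3]: -1
Tr(M) = -1

-1


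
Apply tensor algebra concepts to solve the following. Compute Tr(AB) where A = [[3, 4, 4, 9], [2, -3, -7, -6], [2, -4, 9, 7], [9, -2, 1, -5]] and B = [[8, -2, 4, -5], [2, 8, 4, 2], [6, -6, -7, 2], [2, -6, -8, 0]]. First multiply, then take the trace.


Tr(AB) = sum_i (AB)_{ii} where (AB)_{ii} = sum_k A_{ik} B_{ki}.
(AB)_{11} = 3*8 + 4*2 + 4*6 + 9*2 = 74
(AB)_{22} = 2*-2 + -3*8 + -7*-6 + -6*-6 = 50
(AB)_{33} = 2*4 + -4*4 + 9*-7 + 7*-8 = -127
(AB)_{44} = 9*-5 + -2*2 + 1*2 + -5*0 = -47
Tr(AB) = 74 + 50 + -127 + -47 = -50

-50


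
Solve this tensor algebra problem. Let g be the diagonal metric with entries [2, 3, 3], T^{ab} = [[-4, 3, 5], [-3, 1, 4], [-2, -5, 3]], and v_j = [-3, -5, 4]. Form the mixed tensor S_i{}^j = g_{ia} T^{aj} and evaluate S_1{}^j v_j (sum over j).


Step 1: lower the first index. For a diagonal metric, g_{ia} T^{aj} = g_{ii} T^{ij} (no sum on i).
g_{11} = 2
S_1{}^1 = 2 * T^{11} = 2 * -4 = -8
S_1{}^2 = 2 * T^{12} = 2 * 3 = 6
S_1{}^3 = 2 * T^{13} = 2 * 5 = 10
Step 2: contract S_1{}^j with v_j.
S_1{}^1 * v_1 = -8 * -3 = 24
S_1{}^2 * v_2 = 6 * -5 = -30
S_1{}^3 * v_3 = 10 * 4 = 40
Result = 24 + -30 + 40 = 34

34


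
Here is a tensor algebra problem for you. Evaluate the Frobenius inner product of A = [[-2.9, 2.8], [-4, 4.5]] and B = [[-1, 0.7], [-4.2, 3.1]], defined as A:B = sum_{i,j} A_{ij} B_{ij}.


A:B = sum over all i,j of A_{ij} * B_{ij}.
Row 1: -2.9*-1=2.9, 2.8*0.7=1.96 => row sum = 4.86
Row 2: -4*-4.2=16.8, 4.5*3.1=13.95 => row sum = 30.75
Total = 4.86 + 30.75 = 35.61

35.61


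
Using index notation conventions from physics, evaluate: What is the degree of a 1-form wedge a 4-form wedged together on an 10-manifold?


The degree of a wedge product is the sum of the degrees of the individual forms.
Degrees: 1, 4
Total degree = 1 + 4 = 5

5


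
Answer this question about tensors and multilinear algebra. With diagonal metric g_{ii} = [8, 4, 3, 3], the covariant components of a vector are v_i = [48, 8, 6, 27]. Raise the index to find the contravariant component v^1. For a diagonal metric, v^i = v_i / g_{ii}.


To raise an index with a diagonal metric: v^i = v_i / g_{ii}.
For index 1: v_1 = 48, g_{11} = 8
v^1 = 48 / 8 = 6

6


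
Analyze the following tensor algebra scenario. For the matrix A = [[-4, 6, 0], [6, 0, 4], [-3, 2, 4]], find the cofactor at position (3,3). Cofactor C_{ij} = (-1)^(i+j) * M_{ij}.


To find cofactor C_{33}, delete row 3 and column 3.
The resulting 2x2 submatrix is: [[-4, 6], [6, 0]]
Minor M_{33} = -4*0 - 6*6
  = 0 - 36 = -36
Sign = (-1)^(3+3) = (-1)^6 = 1
Cofactor C_{33} = 1 * -36 = -36

-36


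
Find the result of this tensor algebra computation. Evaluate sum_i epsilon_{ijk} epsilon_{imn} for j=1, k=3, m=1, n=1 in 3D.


Using the identity: epsilon_{ijk} epsilon_{imn} = delta_{jm} delta_{kn} - delta_{jn} delta_{km}.
delta_{11} = 1
delta_{31} = 0
delta_{11} = 1
delta_{31} = 0
Result = 1 * 0 - 1 * 0 = 0 - 0 = 0

0


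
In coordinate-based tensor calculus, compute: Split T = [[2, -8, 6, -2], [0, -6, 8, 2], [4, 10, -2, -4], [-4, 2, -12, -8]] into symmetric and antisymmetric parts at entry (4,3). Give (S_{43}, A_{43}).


T_{43} = -12
T_{34} = -4
S_{43} = (-12 + -4)/2 = -16/2 = -8
A_{43} = (-12 - -4)/2 = -8/2 = -4
Check: S + A = -8 + -4 = -12 = T_{43}.

(-8, -4)


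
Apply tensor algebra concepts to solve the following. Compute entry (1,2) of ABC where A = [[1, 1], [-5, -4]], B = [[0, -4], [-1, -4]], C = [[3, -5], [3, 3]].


(ABC)_{12} = sum_m (AB)_{1m} C_{m2}. First compute row 1 of AB.
(AB)_{11} = 1*0 + 1*-1 = -1
(AB)_{12} = 1*-4 + 1*-4 = -8
Now contract with column 2 of C:
(AB)_{11} * C_{12} = -1 * -5 = 5
(AB)_{12} * C_{22} = -8 * 3 = -24
(ABC)_{12} = 5 + -24 = -19

-19


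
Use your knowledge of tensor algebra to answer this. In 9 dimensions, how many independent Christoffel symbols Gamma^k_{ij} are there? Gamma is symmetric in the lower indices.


Christoffel symbols Gamma^k_{ij} are symmetric in i,j, so there are d * d(d+1)/2 independent symbols.
d = 9
d(d+1)/2 = 9 * 10 / 2 = 45
Total = 9 * 45 = 405

405


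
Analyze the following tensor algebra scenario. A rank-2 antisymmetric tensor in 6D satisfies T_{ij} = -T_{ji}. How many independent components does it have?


An antisymmetric rank-2 tensor satisfies A_{ij} = -A_{ji}, so diagonal entries are zero.
The independent components are the upper-triangular entries: C(n, 2) = n(n-1)/2.
n = 6
C(6, 2) = 6 * 5 / 2 = 30 / 2 = 15

15


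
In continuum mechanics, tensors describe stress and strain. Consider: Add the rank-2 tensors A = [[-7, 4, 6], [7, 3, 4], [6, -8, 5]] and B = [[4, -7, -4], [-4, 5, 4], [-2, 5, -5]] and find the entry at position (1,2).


Tensor addition is component-wise: (A + B)_{ij} = A_{ij} + B_{ij}.
A_{12} = 4
B_{12} = -7
(A + B)_{12} = 4 + -7 = -3

-3


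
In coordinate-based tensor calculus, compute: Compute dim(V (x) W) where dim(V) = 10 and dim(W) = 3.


The dimension of a tensor product is the product of dimensions.
dim(V) = 10, dim(W) = 3
dim(V (x) W) = 10 * 3 = 30

30


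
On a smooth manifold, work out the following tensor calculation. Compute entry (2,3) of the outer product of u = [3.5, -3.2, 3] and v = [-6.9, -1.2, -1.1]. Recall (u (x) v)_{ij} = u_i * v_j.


The outer product entry T_{ij} = u_i * v_j.
We need i=2, j=3.
u_2 = -3.2, v_3 = -1.1
T_{2,3} = -3.2 * -1.1 = 3.52

3.52


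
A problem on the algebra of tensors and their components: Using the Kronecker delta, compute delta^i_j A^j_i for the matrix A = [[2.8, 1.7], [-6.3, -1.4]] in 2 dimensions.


The contraction (trace) of a rank-2 tensor is the sum of its diagonal elements.
Diagonal entries: A[1,1] = 2.8, A[2,2] = -1.4
Tr(A) = 2.8 + -1.4 = 1.4

1.4


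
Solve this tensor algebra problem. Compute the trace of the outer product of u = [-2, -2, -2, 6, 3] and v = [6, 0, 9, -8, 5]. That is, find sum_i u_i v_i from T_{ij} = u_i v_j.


The outer product gives T_{ij} = u_i v_j.
The trace (contraction) is Tr(T) = sum_i T_{ii} = sum_i u_i v_i.
Diagonal entries:
T_{11} = u_1 * v_1 = -2 * 6 = -12
T_{22} = u_2 * v_2 = -2 * 0 = 0
T_{33} = u_3 * v_3 = -2 * 9 = -18
T_{44} = u_4 * v_4 = 6 * -8 = -48
T_{55} = u_5 * v_5 = 3 * 5 = 15
Tr(T) = -12 + 0 + -18 + -48 + 15 = -63

-63


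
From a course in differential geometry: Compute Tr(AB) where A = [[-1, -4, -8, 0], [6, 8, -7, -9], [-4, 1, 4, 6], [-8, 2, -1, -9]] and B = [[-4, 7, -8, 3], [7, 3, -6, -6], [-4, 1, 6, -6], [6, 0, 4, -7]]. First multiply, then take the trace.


Tr(AB) = sum_i (AB)_{ii} where (AB)_{ii} = sum_k A_{ik} B_{ki}.
(AB)_{11} = -1*-4 + -4*7 + -8*-4 + 0*6 = 8
(AB)_{22} = 6*7 + 8*3 + -7*1 + -9*0 = 59
(AB)_{33} = -4*-8 + 1*-6 + 4*6 + 6*4 = 74
(AB)_{44} = -8*3 + 2*-6 + -1*-6 + -9*-7 = 33
Tr(AB) = 8 + 59 + 74 + 33 = 174

174


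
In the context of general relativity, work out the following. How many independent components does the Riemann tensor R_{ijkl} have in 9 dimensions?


The Riemann tensor in d dimensions has d^2(d^2 - 1)/12 independent components.
d = 9, so d^2 = 81
d^2 - 1 = 80
d^2(d^2 - 1) = 81 * 80 = 6480
Divide by 12: 6480 / 12 = 540

540


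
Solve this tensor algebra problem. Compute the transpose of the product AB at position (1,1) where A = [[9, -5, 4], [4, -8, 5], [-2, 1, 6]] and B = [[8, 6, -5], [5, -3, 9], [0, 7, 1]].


(AB)^T_{ij} = (AB)_{ji} = sum_k A_{jk} B_{ki}.
For i=1, j=1 we need (AB)_{11}:
A_{11} * B_{11} = 9 * 8 = 72
A_{12} * B_{21} = -5 * 5 = -25
A_{13} * B_{31} = 4 * 0 = 0
Sum = 72 + -25 + 0 = 47

47


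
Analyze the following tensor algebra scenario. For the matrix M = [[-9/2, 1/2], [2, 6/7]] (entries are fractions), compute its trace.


The trace is the sum of diagonal entries.
Diagonal: M[1,1] = -9/2, M[2,2] = 6/7
Tr(M) = -9/2 + 6/7
Computing step by step:
After adding M[1,1]: -9/2
After adding M[2,2]: -51/14
Tr(M) = -51/14

-51/14


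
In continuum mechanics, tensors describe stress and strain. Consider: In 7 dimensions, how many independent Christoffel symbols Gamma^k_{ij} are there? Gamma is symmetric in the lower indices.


Christoffel symbols Gamma^k_{ij} are symmetric in i,j, so there are d * d(d+1)/2 independent symbols.
d = 7
d(d+1)/2 = 7 * 8 / 2 = 28
Total = 7 * 28 = 196

196


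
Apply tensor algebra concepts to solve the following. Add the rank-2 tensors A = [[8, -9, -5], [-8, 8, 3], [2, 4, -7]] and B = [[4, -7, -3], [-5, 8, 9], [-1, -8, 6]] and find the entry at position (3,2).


Tensor addition is component-wise: (A + B)_{ij} = A_{ij} + B_{ij}.
A_{32} = 4
B_{32} = -8
(A + B)_{32} = 4 + -8 = -4

-4


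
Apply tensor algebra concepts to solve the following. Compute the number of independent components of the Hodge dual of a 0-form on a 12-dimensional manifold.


The Hodge dual of a p-form on an n-dimensional manifold is an (n-p)-form.
n = 12, p = 0, so dual degree = 12 - 0 = 12
The number of components is C(n, n-p) = C(12, 12) = 1

1


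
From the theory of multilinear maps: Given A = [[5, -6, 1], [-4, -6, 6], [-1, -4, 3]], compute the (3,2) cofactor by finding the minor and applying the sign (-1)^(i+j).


To find cofactor C_{32}, delete row 3 and column 2.
The resulting 2x2 submatrix is: [[5, 1], [-4, 6]]
Minor M_{32} = 5*6 - 1*-4
  = 30 - -4 = 34
Sign = (-1)^(3+2) = (-1)^5 = -1
Cofactor C_{32} = -1 * 34 = -34

-34
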